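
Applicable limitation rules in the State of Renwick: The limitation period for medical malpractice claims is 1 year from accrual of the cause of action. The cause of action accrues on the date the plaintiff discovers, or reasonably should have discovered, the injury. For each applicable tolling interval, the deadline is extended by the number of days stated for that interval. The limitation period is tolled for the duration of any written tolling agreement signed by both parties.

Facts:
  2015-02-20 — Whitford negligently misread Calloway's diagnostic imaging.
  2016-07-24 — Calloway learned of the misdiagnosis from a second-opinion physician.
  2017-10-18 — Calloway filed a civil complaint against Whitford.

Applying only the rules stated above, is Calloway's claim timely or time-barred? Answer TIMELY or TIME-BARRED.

Under the discovery rule, the claim accrued on 2016-07-24, when Calloway discovered the injury — not on the 2015-02-20 date of the underlying act.
Adding the 1 year base period to 2016-07-24 gives a deadline of 2017-07-24, before any tolling.
Filing on 2017-10-18 missed the 2017-07-24 deadline — the action is time-barred.

TIME-BARRED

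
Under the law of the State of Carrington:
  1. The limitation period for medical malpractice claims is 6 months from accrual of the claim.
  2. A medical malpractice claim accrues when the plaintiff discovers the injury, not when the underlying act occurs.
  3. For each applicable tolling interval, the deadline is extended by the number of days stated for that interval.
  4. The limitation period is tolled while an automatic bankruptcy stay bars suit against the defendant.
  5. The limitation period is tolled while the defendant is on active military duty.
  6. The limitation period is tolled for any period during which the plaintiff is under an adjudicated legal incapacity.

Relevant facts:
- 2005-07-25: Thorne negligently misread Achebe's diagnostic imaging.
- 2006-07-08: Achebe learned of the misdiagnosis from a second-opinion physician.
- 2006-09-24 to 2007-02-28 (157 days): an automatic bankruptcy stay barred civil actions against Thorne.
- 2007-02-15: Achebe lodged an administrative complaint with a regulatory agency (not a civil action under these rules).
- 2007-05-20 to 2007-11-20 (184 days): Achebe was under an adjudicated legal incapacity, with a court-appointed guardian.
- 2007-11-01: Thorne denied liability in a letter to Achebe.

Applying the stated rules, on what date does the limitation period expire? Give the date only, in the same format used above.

The claim did not accrue until Achebe discovered the injury on 2006-07-08; the 2005-07-25 act date does not start the clock under the stated rule.
Adding the 6 months base period to 2006-07-08 gives a deadline of 2007-01-08, before any tolling.
The automatic bankruptcy stay from 2006-09-24 to 2007-02-28 tolled the period for 157 days, extending the deadline to 2007-06-14.
Because the plaintiff's legal incapacity ran from 2007-05-20 to 2007-11-20, the deadline is extended by 184 days to 2007-12-15.
The other events in the timeline have no effect on the limitation period under the stated rules.

2007-12-15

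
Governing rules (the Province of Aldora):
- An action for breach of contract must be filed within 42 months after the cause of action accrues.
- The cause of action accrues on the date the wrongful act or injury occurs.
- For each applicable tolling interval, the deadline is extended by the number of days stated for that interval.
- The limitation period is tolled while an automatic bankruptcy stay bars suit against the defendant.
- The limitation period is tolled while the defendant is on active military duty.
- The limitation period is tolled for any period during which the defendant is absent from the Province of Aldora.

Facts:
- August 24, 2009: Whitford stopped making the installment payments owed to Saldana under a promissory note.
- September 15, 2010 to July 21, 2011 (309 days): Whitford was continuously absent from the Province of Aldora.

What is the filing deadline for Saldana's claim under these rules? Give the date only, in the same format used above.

December 30, 2013

The claim accrued on August 24, 2009, when the wrongful act occurred.
Adding the 42 months base period to August 24, 2009 gives a deadline of February 24, 2013, before any tolling.
The defendant's absence from the jurisdiction from September 15, 2010 to July 21, 2011 tolled the period for 309 days, extending the deadline to December 30, 2013.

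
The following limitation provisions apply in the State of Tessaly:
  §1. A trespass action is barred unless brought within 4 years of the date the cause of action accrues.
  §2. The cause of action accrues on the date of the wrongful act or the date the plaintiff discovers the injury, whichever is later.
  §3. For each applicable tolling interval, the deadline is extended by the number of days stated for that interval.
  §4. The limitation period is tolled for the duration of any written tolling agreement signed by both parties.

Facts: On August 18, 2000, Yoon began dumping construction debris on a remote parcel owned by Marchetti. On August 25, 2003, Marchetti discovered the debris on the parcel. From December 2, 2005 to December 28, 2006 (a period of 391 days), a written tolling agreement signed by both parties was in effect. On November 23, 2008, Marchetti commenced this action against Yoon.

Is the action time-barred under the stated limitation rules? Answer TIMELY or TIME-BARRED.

TIME-BARRED

The claim accrued on August 25, 2003 — the later of the August 18, 2000 act and the August 25, 2003 discovery.
Adding the 4 years base period to August 25, 2003 gives a deadline of August 25, 2007, before any tolling.
The period was tolled for 391 days by the written tolling agreement (December 2, 2005 to December 28, 2006), pushing the deadline to September 19, 2008.
Marchetti filed on November 23, 2008, after the September 19, 2008 deadline, so the action is time-barred.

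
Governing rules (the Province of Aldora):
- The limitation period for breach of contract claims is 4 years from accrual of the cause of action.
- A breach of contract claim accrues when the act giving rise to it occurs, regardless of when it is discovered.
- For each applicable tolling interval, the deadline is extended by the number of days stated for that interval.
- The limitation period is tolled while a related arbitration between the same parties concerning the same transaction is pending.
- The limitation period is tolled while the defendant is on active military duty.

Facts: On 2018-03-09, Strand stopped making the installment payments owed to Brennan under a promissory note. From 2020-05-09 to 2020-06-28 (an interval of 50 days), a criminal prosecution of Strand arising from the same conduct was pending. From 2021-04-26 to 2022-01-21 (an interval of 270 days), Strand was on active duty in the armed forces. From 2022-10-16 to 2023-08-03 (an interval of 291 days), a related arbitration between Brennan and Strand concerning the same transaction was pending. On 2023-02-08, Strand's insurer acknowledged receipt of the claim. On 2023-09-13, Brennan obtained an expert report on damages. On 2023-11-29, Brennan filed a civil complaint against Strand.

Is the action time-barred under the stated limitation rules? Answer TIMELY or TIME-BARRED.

TIME-BARRED

The claim accrued on 2018-03-09, when the wrongful act occurred.
4 years from 2018-03-09 is 2022-03-09.
The defendant's active military service from 2021-04-26 to 2022-01-21 tolled the period for 270 days, extending the deadline to 2022-12-04.
The period was tolled for 291 days by the pending related arbitration (2022-10-16 to 2023-08-03), pushing the deadline to 2023-09-21.
No stated provision tolls the period for a criminal prosecution, so the interval from 2020-05-09 to 2020-06-28 has no effect on the deadline.
The other events in the timeline have no effect on the limitation period under the stated rules.
Filing on 2023-11-29 missed the 2023-09-21 deadline — the action is time-barred.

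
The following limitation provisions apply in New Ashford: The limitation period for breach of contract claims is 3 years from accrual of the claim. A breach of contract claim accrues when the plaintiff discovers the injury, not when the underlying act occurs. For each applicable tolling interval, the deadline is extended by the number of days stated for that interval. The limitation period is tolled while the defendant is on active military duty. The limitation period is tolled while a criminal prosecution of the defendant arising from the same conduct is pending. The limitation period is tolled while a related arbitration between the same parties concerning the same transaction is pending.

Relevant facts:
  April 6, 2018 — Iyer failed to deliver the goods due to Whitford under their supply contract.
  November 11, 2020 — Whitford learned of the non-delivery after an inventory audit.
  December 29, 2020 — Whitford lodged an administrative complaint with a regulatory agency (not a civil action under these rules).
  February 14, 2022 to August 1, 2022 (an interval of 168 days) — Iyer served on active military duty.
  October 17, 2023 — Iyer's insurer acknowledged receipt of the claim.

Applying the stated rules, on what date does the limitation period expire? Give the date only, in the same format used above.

April 27, 2024

The claim did not accrue until Whitford discovered the injury on November 11, 2020; the April 6, 2018 act date does not start the clock under the stated rule.
Adding the 3 years base period to November 11, 2020 gives a deadline of November 11, 2023, before any tolling.
The defendant's active military service from February 14, 2022 to August 1, 2022 tolled the period for 168 days, extending the deadline to April 27, 2024.
None of the other events listed affects the running of the period under the stated rules.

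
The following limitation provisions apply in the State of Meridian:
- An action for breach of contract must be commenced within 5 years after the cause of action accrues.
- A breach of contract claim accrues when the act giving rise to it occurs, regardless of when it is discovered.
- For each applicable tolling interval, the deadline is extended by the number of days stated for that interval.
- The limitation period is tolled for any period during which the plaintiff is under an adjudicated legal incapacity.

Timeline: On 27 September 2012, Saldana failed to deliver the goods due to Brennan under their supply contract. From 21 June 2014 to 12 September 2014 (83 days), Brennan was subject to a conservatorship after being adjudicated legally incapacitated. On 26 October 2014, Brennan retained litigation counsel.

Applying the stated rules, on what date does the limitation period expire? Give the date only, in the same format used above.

The claim accrued on 27 September 2012, when the wrongful act occurred.
The untolled deadline — 5 years after 27 September 2012 — is 27 September 2017.
The period was tolled for 83 days by the plaintiff's legal incapacity (21 June 2014 to 12 September 2014), pushing the deadline to 19 December 2017.
The other events in the timeline have no effect on the limitation period under the stated rules.

19 December 2017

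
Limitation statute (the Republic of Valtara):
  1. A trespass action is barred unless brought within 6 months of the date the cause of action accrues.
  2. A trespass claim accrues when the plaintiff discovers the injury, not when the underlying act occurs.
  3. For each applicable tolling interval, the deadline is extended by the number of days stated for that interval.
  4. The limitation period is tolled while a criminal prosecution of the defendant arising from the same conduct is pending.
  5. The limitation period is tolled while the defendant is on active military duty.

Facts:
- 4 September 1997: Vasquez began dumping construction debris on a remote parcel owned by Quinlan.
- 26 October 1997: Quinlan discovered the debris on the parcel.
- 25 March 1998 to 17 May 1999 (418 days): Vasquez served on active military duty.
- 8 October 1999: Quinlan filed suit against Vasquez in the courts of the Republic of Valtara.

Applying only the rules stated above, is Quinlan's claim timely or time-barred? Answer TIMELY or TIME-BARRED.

Under the discovery rule, the claim accrued on 26 October 1997, when Quinlan discovered the injury — not on the 4 September 1997 date of the underlying act.
The untolled deadline — 6 months after 26 October 1997 — is 26 April 1998.
Because the defendant's active military service ran from 25 March 1998 to 17 May 1999, the deadline is extended by 418 days to 18 June 1999.
Quinlan filed on 8 October 1999, after the 18 June 1999 deadline, so the action is time-barred.

TIME-BARRED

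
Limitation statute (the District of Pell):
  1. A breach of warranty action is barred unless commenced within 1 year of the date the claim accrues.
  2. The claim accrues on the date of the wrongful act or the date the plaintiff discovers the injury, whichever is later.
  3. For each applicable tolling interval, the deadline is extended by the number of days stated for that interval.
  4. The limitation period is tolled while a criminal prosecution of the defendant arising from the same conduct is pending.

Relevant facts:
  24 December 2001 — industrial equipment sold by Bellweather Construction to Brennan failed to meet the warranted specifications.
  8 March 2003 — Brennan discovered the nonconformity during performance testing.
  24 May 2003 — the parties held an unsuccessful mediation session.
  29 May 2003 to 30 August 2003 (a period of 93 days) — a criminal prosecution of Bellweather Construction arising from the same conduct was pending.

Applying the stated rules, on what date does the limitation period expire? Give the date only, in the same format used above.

Taking the later of the act (24 December 2001) and discovery (8 March 2003), the claim accrued on 8 March 2003.
1 year from 8 March 2003 is 8 March 2004.
Because the pending criminal prosecution ran from 29 May 2003 to 30 August 2003, the deadline is extended by 93 days to 9 June 2004.
None of the other events listed affects the running of the period under the stated rules.

9 June 2004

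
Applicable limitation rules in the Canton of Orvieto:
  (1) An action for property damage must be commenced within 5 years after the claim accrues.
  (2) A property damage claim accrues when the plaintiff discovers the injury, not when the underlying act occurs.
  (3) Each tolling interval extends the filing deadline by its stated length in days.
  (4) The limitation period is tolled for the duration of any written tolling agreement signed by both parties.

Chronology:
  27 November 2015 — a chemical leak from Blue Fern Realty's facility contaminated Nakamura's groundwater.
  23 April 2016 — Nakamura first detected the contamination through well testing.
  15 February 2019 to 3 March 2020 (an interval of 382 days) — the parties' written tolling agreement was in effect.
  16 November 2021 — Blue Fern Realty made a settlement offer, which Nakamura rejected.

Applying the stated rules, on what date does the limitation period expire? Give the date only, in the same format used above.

10 May 2022

Under the discovery rule, the claim accrued on 23 April 2016, when Nakamura discovered the injury — not on the 27 November 2015 date of the underlying act.
The untolled deadline — 5 years after 23 April 2016 — is 23 April 2021.
Because the written tolling agreement ran from 15 February 2019 to 3 March 2020, the deadline is extended by 382 days to 10 May 2022.
The other events in the timeline have no effect on the limitation period under the stated rules.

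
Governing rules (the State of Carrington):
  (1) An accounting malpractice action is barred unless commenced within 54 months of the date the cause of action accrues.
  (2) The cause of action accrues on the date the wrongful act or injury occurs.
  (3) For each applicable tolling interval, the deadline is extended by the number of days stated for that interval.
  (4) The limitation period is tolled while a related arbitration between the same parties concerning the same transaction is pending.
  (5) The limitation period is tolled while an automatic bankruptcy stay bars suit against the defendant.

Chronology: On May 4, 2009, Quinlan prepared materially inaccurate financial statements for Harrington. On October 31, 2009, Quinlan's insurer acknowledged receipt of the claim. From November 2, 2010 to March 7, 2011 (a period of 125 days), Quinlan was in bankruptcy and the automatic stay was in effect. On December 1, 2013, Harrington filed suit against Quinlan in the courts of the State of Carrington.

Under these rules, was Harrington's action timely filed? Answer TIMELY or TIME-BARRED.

TIMELY

The limitation period began to run on May 4, 2009.
54 months from May 4, 2009 is November 4, 2013.
The period was tolled for 125 days by the automatic bankruptcy stay (November 2, 2010 to March 7, 2011), pushing the deadline to March 9, 2014.
The other events in the timeline have no effect on the limitation period under the stated rules.
Filing on December 1, 2013 beat the March 9, 2014 deadline — the action is timely.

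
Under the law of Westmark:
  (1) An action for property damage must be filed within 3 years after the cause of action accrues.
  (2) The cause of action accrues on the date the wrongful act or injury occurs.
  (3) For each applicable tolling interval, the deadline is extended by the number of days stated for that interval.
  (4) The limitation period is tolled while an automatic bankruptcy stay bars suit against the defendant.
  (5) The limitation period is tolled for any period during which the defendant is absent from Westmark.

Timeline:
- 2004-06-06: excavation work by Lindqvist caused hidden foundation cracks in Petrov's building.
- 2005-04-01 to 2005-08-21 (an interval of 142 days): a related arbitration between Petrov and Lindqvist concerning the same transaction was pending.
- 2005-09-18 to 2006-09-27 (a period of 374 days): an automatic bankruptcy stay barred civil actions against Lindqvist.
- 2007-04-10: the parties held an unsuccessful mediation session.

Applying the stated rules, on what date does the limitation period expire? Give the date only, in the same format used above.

2008-06-14

The claim accrued on 2004-06-06, when the wrongful act occurred.
The untolled deadline — 3 years after 2004-06-06 — is 2007-06-06.
The period was tolled for 374 days by the automatic bankruptcy stay (2005-09-18 to 2006-09-27), pushing the deadline to 2008-06-14.
The pending related arbitration from 2005-04-01 to 2005-08-21 does not toll the period, because no stated rule makes a pending arbitration a tolling event.
The other events in the timeline have no effect on the limitation period under the stated rules.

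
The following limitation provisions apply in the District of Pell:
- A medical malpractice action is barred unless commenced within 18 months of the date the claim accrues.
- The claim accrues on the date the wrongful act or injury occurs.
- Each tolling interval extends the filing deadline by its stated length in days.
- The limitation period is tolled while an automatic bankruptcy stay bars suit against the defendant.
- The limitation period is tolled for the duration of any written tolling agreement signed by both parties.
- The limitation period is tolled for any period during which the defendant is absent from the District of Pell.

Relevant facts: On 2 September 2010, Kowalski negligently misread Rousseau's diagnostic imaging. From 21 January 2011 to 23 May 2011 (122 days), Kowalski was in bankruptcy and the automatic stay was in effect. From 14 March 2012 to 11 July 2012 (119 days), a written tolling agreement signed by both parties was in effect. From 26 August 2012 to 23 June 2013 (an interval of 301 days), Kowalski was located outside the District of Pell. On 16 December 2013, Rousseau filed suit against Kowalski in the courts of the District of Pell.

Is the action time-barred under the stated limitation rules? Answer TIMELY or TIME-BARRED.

The limitation period began to run on 2 September 2010.
The untolled deadline — 18 months after 2 September 2010 — is 2 March 2012.
The automatic bankruptcy stay from 21 January 2011 to 23 May 2011 tolled the period for 122 days, extending the deadline to 2 July 2012.
The written tolling agreement from 14 March 2012 to 11 July 2012 tolled the period for 119 days, extending the deadline to 29 October 2012.
Because the defendant's absence from the jurisdiction ran from 26 August 2012 to 23 June 2013, the deadline is extended by 301 days to 26 August 2013.
Filing on 16 December 2013 missed the 26 August 2013 deadline — the action is time-barred.

TIME-BARRED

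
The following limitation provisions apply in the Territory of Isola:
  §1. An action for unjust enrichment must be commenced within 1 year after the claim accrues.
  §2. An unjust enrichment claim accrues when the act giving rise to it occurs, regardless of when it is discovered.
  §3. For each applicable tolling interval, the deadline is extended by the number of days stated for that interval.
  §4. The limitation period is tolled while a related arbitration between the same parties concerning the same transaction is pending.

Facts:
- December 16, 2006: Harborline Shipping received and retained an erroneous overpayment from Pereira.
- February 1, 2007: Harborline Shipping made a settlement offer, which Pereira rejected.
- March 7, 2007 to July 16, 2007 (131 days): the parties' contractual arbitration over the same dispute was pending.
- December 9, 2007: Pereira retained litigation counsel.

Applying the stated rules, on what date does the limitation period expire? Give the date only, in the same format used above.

The claim accrued on December 16, 2006, when the wrongful act occurred.
The untolled deadline — 1 year after December 16, 2006 — is December 16, 2007.
The pending related arbitration from March 7, 2007 to July 16, 2007 tolled the period for 131 days, extending the deadline to April 25, 2008.
None of the other events listed affects the running of the period under the stated rules.

April 25, 2008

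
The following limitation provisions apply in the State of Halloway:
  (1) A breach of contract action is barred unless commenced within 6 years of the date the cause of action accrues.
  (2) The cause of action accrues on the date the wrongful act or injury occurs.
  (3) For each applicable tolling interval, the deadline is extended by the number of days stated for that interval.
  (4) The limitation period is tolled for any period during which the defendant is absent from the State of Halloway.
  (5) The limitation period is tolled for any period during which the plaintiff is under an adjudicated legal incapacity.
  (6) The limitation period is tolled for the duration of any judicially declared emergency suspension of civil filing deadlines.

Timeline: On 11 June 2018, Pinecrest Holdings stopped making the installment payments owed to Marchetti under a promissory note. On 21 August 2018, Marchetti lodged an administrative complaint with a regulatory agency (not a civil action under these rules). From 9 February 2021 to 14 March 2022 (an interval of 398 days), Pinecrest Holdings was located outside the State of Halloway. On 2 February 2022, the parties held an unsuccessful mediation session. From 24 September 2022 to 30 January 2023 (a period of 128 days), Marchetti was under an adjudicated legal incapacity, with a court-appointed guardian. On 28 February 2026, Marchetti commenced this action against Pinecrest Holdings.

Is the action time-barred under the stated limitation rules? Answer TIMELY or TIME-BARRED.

The claim accrued on 11 June 2018, when the wrongful act occurred.
The untolled deadline — 6 years after 11 June 2018 — is 11 June 2024.
The period was tolled for 398 days by the defendant's absence from the jurisdiction (9 February 2021 to 14 March 2022), pushing the deadline to 14 July 2025.
The plaintiff's legal incapacity from 24 September 2022 to 30 January 2023 tolled the period for 128 days, extending the deadline to 19 November 2025.
None of the other events listed affects the running of the period under the stated rules.
Marchetti filed on 28 February 2026, after the 19 November 2025 deadline, so the action is time-barred.

TIME-BARRED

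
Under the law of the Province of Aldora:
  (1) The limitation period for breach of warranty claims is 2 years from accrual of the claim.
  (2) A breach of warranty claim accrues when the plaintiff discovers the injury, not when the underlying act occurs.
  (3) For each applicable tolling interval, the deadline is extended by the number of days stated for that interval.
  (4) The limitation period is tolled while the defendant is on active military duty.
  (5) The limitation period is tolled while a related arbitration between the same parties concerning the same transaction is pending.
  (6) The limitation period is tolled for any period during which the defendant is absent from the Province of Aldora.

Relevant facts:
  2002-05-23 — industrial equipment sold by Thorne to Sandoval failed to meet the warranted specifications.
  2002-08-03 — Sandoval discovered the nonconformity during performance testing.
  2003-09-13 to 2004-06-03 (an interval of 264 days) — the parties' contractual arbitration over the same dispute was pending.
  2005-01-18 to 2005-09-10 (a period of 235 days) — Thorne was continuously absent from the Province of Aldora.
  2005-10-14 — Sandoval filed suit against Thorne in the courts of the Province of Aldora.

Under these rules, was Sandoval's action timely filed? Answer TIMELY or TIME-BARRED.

TIMELY

Accrual is tied to discovery, so the period began on 2002-08-03 rather than on 2002-05-23 when the act occurred.
2 years from 2002-08-03 is 2004-08-03.
Because the pending related arbitration ran from 2003-09-13 to 2004-06-03, the deadline is extended by 264 days to 2005-04-24.
The period was tolled for 235 days by the defendant's absence from the jurisdiction (2005-01-18 to 2005-09-10), pushing the deadline to 2005-12-15.
The 2005-10-14 filing precedes the 2005-12-15 deadline; the claim is timely.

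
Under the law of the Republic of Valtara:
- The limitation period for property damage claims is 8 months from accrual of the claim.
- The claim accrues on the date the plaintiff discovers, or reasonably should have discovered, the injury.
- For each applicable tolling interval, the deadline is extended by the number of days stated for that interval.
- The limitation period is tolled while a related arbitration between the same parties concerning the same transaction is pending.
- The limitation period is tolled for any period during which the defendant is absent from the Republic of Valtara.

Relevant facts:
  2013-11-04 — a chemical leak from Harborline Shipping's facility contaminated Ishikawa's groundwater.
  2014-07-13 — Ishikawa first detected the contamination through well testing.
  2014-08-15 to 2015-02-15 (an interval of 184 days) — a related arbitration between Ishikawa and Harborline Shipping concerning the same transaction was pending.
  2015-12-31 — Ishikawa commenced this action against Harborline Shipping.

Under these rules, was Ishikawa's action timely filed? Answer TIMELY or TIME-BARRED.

Under the discovery rule, the claim accrued on 2014-07-13, when Ishikawa discovered the injury — not on the 2013-11-04 date of the underlying act.
Adding the 8 months base period to 2014-07-13 gives a deadline of 2015-03-13, before any tolling.
The period was tolled for 184 days by the pending related arbitration (2014-08-15 to 2015-02-15), pushing the deadline to 2015-09-13.
The 2015-12-31 filing falls after the 2015-09-13 deadline; the claim is time-barred.

TIME-BARRED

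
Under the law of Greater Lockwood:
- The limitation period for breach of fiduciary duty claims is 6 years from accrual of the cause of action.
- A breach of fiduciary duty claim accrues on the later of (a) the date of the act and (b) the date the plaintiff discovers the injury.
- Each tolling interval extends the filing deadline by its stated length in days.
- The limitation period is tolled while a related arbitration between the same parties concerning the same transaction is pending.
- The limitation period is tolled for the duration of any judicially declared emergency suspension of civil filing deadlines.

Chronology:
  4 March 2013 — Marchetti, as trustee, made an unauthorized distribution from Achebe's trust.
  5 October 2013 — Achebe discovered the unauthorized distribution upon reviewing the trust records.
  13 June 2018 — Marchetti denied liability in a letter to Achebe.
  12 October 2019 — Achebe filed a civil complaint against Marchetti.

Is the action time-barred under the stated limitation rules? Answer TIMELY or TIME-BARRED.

TIME-BARRED

The claim accrued on 5 October 2013 — the later of the 4 March 2013 act and the 5 October 2013 discovery.
The untolled deadline — 6 years after 5 October 2013 — is 5 October 2019.
Nothing else in the chronology tolls or restarts the period.
The 12 October 2019 filing falls after the 5 October 2019 deadline; the claim is time-barred.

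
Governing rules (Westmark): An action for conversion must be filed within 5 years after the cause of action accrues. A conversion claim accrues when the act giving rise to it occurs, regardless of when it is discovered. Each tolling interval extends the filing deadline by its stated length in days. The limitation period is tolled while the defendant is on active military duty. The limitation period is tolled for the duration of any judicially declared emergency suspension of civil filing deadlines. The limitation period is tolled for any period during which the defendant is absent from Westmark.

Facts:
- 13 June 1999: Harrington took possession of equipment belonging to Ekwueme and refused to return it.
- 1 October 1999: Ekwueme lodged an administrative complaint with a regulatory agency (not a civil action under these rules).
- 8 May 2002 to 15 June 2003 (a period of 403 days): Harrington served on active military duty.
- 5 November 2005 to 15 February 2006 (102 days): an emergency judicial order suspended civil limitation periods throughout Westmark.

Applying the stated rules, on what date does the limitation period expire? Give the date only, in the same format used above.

The claim accrued on 13 June 1999, when the wrongful act occurred.
The untolled deadline — 5 years after 13 June 1999 — is 13 June 2004.
The defendant's active military service from 8 May 2002 to 15 June 2003 tolled the period for 403 days, extending the deadline to 21 July 2005.
By the time the emergency suspension of filing deadlines began on 5 November 2005, the limitation period had already expired on 21 July 2005; that interval cannot revive it.
Nothing else in the chronology tolls or restarts the period.

21 July 2005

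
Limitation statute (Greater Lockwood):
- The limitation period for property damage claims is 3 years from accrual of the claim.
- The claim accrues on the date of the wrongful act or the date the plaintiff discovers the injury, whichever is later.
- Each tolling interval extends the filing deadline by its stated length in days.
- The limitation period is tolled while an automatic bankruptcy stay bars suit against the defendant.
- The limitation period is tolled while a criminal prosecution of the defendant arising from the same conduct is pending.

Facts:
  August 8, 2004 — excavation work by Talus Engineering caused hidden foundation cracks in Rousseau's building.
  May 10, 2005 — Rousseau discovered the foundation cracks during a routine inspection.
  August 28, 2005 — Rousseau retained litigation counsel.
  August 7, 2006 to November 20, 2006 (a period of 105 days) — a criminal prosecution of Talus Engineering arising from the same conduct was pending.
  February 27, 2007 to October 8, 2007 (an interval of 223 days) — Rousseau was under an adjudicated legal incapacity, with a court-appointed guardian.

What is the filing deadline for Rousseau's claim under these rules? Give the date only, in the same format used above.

August 23, 2008

The claim accrued on May 10, 2005 — the later of the August 8, 2004 act and the May 10, 2005 discovery.
3 years from May 10, 2005 is May 10, 2008.
The pending criminal prosecution from August 7, 2006 to November 20, 2006 tolled the period for 105 days, extending the deadline to August 23, 2008.
No stated provision tolls the period for the plaintiff's incapacity, so the interval from February 27, 2007 to October 8, 2007 has no effect on the deadline.
Nothing else in the chronology tolls or restarts the period.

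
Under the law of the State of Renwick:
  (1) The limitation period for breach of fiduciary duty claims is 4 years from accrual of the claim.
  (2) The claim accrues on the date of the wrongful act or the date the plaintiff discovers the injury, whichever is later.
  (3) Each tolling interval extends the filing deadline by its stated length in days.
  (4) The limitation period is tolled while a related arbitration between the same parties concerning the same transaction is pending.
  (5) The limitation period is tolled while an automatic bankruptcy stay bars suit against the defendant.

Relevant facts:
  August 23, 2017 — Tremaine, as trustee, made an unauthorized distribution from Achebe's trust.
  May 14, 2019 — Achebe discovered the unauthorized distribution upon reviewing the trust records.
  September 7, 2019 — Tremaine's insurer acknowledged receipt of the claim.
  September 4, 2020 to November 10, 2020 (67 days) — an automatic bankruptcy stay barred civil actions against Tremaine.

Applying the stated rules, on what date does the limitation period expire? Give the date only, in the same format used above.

July 20, 2023

The claim accrued on May 14, 2019 — the later of the August 23, 2017 act and the May 14, 2019 discovery.
Adding the 4 years base period to May 14, 2019 gives a deadline of May 14, 2023, before any tolling.
The period was tolled for 67 days by the automatic bankruptcy stay (September 4, 2020 to November 10, 2020), pushing the deadline to July 20, 2023.
The other events in the timeline have no effect on the limitation period under the stated rules.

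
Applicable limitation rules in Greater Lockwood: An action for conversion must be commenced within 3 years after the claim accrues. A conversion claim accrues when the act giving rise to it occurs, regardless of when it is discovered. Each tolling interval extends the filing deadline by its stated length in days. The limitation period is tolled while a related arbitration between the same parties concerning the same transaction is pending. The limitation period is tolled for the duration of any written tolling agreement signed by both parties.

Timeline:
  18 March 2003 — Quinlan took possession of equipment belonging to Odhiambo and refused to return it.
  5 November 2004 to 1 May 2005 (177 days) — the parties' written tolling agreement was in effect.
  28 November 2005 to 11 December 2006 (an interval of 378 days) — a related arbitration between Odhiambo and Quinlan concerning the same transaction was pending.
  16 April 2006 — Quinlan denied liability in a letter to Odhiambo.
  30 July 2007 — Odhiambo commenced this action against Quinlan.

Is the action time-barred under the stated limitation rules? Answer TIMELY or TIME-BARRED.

TIMELY

The claim accrued on 18 March 2003, when the wrongful act occurred.
3 years from 18 March 2003 is 18 March 2006.
The written tolling agreement from 5 November 2004 to 1 May 2005 tolled the period for 177 days, extending the deadline to 11 September 2006.
The pending related arbitration from 28 November 2005 to 11 December 2006 tolled the period for 378 days, extending the deadline to 24 September 2007.
The other events in the timeline have no effect on the limitation period under the stated rules.
Filing on 30 July 2007 beat the 24 September 2007 deadline — the action is timely.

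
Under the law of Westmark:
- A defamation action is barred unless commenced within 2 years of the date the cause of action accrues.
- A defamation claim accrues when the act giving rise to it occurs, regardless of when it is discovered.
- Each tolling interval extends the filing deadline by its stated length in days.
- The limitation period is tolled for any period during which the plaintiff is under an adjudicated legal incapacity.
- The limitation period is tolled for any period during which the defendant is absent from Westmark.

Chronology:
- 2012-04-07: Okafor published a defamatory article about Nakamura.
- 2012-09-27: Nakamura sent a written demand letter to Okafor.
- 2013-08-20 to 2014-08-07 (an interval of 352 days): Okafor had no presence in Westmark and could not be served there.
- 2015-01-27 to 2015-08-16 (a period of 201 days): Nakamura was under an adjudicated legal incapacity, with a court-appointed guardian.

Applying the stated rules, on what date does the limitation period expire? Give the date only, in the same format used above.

The claim accrued on 2012-04-07, when the wrongful act occurred.
The untolled deadline — 2 years after 2012-04-07 — is 2014-04-07.
The period was tolled for 352 days by the defendant's absence from the jurisdiction (2013-08-20 to 2014-08-07), pushing the deadline to 2015-03-25.
The period was tolled for 201 days by the plaintiff's legal incapacity (2015-01-27 to 2015-08-16), pushing the deadline to 2015-10-12.
The other events in the timeline have no effect on the limitation period under the stated rules.

2015-10-12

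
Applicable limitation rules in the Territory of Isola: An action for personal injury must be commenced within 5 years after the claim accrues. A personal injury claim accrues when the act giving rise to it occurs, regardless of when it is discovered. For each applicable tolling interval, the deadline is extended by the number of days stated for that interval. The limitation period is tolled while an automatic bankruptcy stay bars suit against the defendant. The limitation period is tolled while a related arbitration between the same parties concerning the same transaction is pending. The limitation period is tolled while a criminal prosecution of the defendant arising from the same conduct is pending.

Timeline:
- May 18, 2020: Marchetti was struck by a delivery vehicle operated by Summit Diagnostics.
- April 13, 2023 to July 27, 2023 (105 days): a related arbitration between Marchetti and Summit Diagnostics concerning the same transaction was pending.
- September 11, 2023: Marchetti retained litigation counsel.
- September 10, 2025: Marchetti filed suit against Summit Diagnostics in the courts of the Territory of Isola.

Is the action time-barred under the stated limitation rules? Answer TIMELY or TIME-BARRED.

TIME-BARRED

The claim accrued on May 18, 2020, the date of the act.
The untolled deadline — 5 years after May 18, 2020 — is May 18, 2025.
The pending related arbitration from April 13, 2023 to July 27, 2023 tolled the period for 105 days, extending the deadline to August 31, 2025.
The other events in the timeline have no effect on the limitation period under the stated rules.
Marchetti filed on September 10, 2025, after the August 31, 2025 deadline, so the action is time-barred.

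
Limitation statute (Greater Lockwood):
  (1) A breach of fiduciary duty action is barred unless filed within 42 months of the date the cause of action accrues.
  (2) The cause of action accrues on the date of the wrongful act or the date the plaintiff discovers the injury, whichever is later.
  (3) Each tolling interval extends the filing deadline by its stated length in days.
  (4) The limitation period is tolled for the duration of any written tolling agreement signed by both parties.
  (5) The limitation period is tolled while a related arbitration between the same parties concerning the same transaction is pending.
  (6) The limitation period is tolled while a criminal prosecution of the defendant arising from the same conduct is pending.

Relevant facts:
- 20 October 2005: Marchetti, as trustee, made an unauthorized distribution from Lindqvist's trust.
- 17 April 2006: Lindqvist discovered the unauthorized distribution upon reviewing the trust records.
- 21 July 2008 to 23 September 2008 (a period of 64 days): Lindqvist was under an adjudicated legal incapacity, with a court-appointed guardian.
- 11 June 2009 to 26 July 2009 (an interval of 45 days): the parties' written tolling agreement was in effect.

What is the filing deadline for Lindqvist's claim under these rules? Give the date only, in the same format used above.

The claim accrued on 17 April 2006 — the later of the 20 October 2005 act and the 17 April 2006 discovery.
The untolled deadline — 42 months after 17 April 2006 — is 17 October 2009.
Because the written tolling agreement ran from 11 June 2009 to 26 July 2009, the deadline is extended by 45 days to 1 December 2009.
No stated provision tolls the period for the plaintiff's incapacity, so the interval from 21 July 2008 to 23 September 2008 has no effect on the deadline.

1 December 2009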